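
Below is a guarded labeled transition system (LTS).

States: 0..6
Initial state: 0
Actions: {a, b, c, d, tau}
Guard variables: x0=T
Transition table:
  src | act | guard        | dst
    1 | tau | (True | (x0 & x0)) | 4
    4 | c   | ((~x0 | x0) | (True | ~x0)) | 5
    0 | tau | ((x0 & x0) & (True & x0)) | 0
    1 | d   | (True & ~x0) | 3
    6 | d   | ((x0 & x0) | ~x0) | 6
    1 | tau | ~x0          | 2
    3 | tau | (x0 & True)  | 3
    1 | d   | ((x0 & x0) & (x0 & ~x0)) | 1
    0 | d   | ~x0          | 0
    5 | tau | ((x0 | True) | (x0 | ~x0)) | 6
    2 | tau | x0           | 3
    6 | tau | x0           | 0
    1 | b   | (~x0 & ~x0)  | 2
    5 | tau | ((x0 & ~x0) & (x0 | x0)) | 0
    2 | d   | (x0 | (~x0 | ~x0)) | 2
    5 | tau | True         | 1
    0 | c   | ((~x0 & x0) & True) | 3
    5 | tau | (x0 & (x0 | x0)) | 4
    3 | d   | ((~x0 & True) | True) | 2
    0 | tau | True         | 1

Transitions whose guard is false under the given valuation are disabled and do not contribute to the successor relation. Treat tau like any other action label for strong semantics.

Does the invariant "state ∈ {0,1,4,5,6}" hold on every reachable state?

Allowed set {0,1,4,5,6}
Reachable = {0,1,4,5,6}
  0: safe
  1: safe
  4: safe
  5: safe
  6: safe

Answer: INVARIANT HOLDS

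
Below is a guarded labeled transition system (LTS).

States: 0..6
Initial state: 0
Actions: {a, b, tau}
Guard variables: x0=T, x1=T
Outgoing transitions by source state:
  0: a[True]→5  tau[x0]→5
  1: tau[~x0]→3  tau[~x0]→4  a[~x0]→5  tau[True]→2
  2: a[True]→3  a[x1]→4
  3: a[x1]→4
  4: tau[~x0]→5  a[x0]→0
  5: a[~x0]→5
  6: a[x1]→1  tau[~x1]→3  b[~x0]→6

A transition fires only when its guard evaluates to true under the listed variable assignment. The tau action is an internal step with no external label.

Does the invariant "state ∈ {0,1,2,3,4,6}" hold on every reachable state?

Inv-set: {0,1,2,3,4,6}
Reachable = {0,5}
  0: ok
  5: ✗ unsafe
reach 5 via a — violates

Answer: INVARIANT VIOLATED at state 5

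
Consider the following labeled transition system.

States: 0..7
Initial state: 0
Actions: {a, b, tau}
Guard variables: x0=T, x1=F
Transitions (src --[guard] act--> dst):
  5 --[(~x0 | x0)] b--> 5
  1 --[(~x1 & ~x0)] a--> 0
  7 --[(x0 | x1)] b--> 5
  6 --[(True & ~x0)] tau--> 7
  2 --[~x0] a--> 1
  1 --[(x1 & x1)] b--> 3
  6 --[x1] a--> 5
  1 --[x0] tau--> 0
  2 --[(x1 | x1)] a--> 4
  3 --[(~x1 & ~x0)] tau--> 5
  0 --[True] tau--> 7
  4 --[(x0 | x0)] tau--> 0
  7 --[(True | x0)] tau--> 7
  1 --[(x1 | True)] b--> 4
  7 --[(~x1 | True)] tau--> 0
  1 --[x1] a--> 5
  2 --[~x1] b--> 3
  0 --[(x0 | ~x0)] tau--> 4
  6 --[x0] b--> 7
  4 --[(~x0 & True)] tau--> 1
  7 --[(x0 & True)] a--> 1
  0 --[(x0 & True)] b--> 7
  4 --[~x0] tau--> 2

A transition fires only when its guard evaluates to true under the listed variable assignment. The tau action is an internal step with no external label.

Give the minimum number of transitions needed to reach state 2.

Answer: UNREACHABLE

Analysis:
Breadth-first toward 2:
  L0 = {0}
  L1 = {4,7}
  L2 = {1,5}
2 never appears.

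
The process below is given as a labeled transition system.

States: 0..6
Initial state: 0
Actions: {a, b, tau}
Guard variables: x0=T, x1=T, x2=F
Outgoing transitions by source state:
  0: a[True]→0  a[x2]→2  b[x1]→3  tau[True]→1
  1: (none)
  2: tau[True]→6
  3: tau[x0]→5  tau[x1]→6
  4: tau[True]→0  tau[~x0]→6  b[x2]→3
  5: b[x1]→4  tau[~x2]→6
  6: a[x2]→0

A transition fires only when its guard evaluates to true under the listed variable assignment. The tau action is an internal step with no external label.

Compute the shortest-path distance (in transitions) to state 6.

Layered search for 6:
  Layer 0: {0}
  Layer 1: {1,3}
  Layer 2: {5,6}
first hit 6 at d=2 via b·tau

Answer: 2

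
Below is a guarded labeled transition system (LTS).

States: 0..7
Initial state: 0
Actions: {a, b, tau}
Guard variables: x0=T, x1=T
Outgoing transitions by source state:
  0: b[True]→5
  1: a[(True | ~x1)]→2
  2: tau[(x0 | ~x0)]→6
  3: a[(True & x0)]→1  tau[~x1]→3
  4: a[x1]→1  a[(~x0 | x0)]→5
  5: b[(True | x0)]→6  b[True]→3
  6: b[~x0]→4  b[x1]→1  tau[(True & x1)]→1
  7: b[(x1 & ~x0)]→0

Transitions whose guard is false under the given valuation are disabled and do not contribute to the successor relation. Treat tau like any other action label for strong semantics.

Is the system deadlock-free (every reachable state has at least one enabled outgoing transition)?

Reachable = {0,1,2,3,5,6}
  0: b→5  [1 out]
  1: a→2  [1 out]
  2: tau→6  [1 out]
  3: a→1  [1 out]
  5: b→3  b→6  [2 out]
  6: b→1  tau→1  [2 out]

Answer: DEADLOCK-FREE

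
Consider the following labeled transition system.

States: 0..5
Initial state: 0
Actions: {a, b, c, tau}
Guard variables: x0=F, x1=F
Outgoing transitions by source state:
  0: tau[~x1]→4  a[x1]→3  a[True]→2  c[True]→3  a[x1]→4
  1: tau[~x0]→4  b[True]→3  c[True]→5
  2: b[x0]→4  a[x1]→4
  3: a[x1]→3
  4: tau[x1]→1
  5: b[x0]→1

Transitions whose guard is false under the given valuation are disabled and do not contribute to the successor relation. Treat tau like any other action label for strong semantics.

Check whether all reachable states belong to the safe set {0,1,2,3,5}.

Safe = {0,1,2,3,5}
Reachable = {0,2,3,4}
  0: ✓
  2: ✓
  3: ✓
  4: VIOLATES
witness against invariant: tau → 4

Answer: INVARIANT VIOLATED at state 4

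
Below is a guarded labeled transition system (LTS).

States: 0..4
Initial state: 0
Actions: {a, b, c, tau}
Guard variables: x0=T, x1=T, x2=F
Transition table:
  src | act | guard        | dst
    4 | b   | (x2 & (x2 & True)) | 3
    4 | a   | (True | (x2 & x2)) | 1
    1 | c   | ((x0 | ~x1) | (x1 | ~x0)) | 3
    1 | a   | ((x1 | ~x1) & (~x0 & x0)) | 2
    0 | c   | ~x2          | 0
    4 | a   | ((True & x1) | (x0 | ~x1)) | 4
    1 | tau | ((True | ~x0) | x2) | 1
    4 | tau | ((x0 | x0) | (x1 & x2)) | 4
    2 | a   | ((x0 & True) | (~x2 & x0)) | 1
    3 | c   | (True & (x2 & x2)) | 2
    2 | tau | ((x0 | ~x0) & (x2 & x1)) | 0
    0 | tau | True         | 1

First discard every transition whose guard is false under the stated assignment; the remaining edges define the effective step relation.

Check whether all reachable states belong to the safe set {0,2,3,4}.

Safe = {0,2,3,4}
Reachable = {0,1,3}
  0: safe
  1: VIOLATES
  3: safe
counterexample path to 1: tau

Answer: INVARIANT VIOLATED at state 1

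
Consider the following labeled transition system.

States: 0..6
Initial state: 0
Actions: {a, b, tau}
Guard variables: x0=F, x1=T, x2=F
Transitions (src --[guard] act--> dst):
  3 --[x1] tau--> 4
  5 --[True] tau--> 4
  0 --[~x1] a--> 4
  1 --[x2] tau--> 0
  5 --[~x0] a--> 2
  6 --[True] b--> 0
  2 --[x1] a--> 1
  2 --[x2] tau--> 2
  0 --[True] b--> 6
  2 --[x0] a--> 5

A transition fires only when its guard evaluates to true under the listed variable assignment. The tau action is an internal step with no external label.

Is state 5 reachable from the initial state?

6 transition(s) survive guard evaluation.
depth 0: {0}
depth 1: {6}  total {0,6}
Reachable = {0,6}

Answer: UNREACHABLE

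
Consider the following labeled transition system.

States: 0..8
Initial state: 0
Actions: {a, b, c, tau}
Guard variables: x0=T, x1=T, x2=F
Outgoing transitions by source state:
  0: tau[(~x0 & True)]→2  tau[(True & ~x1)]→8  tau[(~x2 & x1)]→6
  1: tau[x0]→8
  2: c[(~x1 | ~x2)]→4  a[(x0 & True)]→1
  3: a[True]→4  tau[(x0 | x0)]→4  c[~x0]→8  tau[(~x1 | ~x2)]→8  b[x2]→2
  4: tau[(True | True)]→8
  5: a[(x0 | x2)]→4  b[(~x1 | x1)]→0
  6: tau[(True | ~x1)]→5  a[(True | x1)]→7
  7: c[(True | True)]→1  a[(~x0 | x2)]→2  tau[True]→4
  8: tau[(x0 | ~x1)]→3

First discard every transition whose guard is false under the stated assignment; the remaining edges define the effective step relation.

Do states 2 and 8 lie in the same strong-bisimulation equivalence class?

Bisimulation quotient by refinement:
  π0 = {{0,1,2,3,4,5,6,7,8}}
  π1 = {{0,1,4,8},{2},{3,6},{5},{7}}
  π2 = {{0,8},{1,4},{2},{3},{5},{6},{7}}
  π3 = {{0},{1,4},{2},{3},{5},{6},{7},{8}}
Fixed point at round 4; 8 class(es).
2∈{2}, 8∈{8}

Answer: NOT BISIMILAR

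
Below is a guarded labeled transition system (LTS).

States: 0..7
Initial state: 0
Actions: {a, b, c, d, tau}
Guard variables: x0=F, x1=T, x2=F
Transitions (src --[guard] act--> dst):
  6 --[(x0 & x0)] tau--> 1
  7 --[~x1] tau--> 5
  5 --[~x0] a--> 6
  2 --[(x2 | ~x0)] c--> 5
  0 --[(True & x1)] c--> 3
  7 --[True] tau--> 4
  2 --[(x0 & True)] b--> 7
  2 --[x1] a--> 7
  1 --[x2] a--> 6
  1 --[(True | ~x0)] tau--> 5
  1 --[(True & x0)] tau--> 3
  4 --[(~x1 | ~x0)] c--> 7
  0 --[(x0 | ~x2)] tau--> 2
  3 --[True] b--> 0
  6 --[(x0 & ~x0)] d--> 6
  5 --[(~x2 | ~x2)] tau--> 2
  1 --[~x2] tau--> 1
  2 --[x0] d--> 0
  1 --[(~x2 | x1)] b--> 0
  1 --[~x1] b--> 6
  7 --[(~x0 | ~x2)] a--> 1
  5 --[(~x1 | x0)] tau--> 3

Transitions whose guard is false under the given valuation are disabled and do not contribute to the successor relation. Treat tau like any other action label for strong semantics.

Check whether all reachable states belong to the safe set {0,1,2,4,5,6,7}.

Answer: INVARIANT VIOLATED at state 3

Analysis:
Allowed set {0,1,2,4,5,6,7}
R = {0,1,2,3,4,5,6,7}
  0: ✓
  1: ✓
  2: ✓
  3: VIOLATES
  4: ✓
  5: ✓
  6: ✓
  7: ✓
witness against invariant: c → 3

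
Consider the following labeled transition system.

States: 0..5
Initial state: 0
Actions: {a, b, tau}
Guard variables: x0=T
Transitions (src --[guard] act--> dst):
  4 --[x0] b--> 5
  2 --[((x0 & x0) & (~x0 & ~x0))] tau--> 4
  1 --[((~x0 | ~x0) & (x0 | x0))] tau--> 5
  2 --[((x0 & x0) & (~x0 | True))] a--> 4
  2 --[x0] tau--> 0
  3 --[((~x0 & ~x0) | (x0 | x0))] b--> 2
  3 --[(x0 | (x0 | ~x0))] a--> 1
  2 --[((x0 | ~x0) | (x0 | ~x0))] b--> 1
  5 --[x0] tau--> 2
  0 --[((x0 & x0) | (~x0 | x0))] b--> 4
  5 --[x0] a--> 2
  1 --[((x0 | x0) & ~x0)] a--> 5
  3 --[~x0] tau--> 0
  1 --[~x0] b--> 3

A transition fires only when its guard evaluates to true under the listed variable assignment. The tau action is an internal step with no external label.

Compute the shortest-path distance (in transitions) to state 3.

Answer: UNREACHABLE

Trace:
Breadth-first toward 3:
  depth 0: {0}
  depth 1: {4}
  depth 2: {5}
  depth 3: {2}
  depth 4: {1}
3 never appears.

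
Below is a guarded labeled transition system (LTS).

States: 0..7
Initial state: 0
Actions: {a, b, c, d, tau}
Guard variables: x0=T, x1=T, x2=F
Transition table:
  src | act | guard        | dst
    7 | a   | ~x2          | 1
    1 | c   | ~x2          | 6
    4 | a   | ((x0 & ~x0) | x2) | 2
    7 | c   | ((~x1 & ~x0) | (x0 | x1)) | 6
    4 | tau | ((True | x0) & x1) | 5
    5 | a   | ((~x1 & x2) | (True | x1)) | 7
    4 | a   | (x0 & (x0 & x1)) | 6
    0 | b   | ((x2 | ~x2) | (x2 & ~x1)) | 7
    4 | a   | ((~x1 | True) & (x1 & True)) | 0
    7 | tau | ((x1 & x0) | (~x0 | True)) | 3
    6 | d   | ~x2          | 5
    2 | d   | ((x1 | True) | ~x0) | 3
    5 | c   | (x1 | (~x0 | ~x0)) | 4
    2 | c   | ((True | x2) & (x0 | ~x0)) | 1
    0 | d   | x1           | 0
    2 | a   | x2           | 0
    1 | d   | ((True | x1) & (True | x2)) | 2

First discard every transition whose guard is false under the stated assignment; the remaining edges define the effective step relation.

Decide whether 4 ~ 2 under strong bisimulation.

Bisimulation quotient by refinement:
  round 0: {{0,1,2,3,4,5,6,7}}
  round 1: {{0},{1,2},{3},{4},{5},{6},{7}}
  round 2: {{0},{1},{2},{3},{4},{5},{6},{7}}
Fixed point at round 3; 8 class(es).
4∈{4}, 2∈{2}

Answer: NOT BISIMILAR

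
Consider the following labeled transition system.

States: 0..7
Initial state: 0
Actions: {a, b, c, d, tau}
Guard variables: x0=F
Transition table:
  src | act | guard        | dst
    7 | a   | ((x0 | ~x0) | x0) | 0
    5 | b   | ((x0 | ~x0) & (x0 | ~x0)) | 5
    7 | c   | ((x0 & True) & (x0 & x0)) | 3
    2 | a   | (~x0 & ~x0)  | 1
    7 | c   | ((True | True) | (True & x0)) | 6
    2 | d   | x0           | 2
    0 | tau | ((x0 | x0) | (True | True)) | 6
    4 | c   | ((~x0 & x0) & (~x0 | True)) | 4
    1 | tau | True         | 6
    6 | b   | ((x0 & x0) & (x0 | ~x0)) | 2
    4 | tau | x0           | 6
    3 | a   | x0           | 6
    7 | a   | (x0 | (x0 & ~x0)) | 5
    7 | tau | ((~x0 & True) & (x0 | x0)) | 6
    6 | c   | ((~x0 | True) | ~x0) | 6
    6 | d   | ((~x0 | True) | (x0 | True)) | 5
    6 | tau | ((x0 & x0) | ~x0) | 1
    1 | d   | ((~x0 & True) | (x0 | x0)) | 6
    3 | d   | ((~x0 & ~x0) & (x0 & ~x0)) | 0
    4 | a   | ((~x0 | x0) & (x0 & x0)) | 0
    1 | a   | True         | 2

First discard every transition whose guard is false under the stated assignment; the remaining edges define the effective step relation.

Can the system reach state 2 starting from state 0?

Guard filter leaves 11 enabled edge(s).
depth 0: {0}
depth 1: {6}  now seen {0,6}
depth 2: {1,5}  now seen {0,1,5,6}
depth 3: {2}  now seen {0,1,2,5,6}
Reach set: {0,1,2,5,6}
Path to 2: tau·tau·a

Answer: REACHABLE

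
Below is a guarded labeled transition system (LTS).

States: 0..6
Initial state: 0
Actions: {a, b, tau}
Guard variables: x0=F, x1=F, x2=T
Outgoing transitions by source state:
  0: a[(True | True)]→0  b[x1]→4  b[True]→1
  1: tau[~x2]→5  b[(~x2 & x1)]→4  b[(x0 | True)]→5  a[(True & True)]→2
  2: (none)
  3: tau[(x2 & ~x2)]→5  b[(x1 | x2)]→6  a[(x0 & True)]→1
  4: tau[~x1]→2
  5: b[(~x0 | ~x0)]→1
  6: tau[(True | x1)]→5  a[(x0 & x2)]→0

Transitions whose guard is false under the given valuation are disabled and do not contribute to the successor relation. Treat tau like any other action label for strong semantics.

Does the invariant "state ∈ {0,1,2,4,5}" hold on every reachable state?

Answer: INVARIANT HOLDS

Working:
Safe = {0,1,2,4,5}
Reachable = {0,1,2,5}
  0: ok
  1: ok
  2: ok
  5: ok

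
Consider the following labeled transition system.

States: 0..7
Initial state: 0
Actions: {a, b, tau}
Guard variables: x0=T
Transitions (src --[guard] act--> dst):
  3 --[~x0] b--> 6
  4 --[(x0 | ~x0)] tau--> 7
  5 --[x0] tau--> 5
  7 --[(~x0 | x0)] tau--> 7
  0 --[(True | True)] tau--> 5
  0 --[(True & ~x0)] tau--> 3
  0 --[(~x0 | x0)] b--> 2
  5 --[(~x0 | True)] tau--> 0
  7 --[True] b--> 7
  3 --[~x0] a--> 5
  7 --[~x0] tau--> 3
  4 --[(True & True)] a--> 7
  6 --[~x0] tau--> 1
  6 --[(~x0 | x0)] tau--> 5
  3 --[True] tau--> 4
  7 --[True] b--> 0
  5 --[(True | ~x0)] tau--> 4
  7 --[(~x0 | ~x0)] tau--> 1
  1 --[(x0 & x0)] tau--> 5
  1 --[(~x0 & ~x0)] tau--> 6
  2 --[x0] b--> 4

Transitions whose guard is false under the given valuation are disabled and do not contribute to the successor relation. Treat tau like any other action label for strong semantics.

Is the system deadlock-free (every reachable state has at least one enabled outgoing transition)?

Answer: DEADLOCK-FREE

Analysis:
Reach set: {0,2,4,5,7}
  0: b→2  tau→5  [2 exit(s)]
  2: b→4  [1 exit(s)]
  4: a→7  tau→7  [2 exit(s)]
  5: tau→0  tau→4  tau→5  [3 exit(s)]
  7: b→0  b→7  tau→7  [3 exit(s)]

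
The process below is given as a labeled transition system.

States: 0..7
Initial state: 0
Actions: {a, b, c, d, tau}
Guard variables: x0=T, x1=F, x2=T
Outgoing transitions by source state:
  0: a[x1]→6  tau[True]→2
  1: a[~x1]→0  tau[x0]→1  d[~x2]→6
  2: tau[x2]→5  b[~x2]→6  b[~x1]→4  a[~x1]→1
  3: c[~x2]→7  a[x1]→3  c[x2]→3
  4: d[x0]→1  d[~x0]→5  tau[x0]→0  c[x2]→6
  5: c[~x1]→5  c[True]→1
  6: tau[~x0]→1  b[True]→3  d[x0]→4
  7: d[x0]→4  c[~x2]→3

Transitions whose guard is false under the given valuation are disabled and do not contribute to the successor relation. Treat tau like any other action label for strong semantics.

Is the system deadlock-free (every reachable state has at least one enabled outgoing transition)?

R = {0,1,2,3,4,5,6}
  0: tau→2  [1 exit(s)]
  1: a→0  tau→1  [2 exit(s)]
  2: a→1  b→4  tau→5  [3 exit(s)]
  3: c→3  [1 exit(s)]
  4: c→6  d→1  tau→0  [3 exit(s)]
  5: c→1  c→5  [2 exit(s)]
  6: b→3  d→4  [2 exit(s)]

Answer: DEADLOCK-FREE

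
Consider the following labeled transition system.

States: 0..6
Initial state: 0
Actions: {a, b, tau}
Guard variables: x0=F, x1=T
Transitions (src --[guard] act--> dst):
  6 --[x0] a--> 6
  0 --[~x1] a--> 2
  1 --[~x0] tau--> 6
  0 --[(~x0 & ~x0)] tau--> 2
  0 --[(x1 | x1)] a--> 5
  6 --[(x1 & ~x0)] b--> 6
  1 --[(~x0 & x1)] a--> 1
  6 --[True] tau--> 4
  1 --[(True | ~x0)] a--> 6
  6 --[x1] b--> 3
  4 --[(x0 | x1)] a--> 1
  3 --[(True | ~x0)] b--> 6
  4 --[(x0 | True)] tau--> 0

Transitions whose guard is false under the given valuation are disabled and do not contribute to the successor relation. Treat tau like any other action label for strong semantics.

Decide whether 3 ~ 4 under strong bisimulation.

Answer: NOT BISIMILAR

Trace:
Refine partition for ~:
  P[0] = {{0,1,2,3,4,5,6}}
  P[1] = {{0,1,4},{2,5},{3},{6}}
  P[2] = {{0},{1},{2,5},{3},{4},{6}}
Fixed point at round 3; 6 class(es).
[3]={3}  [4]={4}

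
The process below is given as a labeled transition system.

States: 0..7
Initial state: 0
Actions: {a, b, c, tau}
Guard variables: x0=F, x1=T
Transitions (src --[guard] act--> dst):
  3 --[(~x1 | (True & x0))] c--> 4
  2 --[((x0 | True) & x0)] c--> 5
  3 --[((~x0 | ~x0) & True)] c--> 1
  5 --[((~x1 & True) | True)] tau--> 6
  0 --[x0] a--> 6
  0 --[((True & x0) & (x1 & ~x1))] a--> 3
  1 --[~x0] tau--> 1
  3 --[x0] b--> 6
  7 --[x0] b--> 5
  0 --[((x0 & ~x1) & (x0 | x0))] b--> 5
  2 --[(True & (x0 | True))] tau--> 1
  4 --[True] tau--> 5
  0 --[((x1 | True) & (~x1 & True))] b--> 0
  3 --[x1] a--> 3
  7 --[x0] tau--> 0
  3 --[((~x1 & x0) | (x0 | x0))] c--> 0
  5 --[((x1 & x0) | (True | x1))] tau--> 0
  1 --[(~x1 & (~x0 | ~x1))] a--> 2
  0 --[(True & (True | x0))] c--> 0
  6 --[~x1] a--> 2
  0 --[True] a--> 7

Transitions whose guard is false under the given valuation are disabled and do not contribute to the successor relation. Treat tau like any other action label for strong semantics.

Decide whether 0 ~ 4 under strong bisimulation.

Compute ~ classes (split until stable):
  P[0] = {{0,1,2,3,4,5,6,7}}
  P[1] = {{0,3},{1,2,4,5},{6,7}}
  P[2] = {{0},{1,2,4},{3},{5},{6,7}}
  P[3] = {{0},{1,2},{3},{4},{5},{6,7}}
6 equivalence class(es) (converged in 4)
0∈{0}, 4∈{4}

Answer: NOT BISIMILAR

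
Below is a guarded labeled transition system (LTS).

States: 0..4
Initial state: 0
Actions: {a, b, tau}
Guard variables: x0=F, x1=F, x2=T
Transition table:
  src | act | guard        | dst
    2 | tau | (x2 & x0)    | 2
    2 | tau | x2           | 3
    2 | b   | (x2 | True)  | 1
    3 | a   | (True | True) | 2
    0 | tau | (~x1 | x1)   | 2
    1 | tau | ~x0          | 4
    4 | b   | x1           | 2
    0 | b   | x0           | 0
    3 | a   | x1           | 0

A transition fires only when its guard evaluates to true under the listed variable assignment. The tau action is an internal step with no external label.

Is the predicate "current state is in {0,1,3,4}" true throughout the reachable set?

Answer: INVARIANT VIOLATED at state 2

Working:
Safe = {0,1,3,4}
Reachable = {0,1,2,3,4}
  0: safe
  1: safe
  2: ✗ unsafe
  3: safe
  4: safe
counterexample path to 2: tau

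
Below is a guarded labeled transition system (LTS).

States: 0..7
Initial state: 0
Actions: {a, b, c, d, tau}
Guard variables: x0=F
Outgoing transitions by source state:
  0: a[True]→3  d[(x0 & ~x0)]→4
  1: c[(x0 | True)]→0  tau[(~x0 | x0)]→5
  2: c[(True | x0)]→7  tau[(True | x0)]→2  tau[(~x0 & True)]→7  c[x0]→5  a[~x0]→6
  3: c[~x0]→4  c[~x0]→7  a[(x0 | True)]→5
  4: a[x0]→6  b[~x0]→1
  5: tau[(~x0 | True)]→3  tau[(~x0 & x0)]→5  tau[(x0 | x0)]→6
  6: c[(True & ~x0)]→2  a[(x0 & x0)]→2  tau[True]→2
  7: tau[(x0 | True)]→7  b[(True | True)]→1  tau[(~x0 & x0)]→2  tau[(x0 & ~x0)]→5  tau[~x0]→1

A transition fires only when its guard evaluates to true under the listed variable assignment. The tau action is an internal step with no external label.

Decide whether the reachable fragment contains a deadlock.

R = {0,1,3,4,5,7}
  0: a→3  [1 out]
  1: c→0  tau→5  [2 out]
  3: a→5  c→4  c→7  [3 out]
  4: b→1  [1 out]
  5: tau→3  [1 out]
  7: b→1  tau→1  tau→7  [3 out]

Answer: DEADLOCK-FREE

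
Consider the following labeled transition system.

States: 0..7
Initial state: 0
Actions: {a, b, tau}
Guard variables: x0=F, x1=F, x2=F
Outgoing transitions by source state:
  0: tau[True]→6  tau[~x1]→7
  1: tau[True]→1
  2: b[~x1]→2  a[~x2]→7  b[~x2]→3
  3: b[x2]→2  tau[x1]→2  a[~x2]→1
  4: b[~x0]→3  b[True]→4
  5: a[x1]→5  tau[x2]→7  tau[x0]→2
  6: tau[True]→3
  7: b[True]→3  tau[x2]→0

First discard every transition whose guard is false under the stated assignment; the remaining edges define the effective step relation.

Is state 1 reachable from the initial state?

Answer: REACHABLE

Trace:
Guard filter leaves 11 enabled edge(s).
depth 0: {0}
depth 1: {6,7}  cumulative {0,6,7}
depth 2: {3}  cumulative {0,3,6,7}
depth 3: {1}  cumulative {0,1,3,6,7}
R = {0,1,3,6,7}
Path to 1: tau·tau·a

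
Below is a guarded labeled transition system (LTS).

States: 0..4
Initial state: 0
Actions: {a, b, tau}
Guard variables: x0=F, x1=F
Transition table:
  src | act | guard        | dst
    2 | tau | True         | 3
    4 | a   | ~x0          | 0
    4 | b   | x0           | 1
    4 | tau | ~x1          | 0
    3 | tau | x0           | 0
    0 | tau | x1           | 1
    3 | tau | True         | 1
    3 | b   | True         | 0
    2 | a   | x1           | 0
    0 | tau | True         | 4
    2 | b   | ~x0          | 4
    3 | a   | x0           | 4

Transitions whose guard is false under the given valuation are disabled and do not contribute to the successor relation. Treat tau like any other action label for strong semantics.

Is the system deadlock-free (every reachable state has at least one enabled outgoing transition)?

Answer: DEADLOCK-FREE

Working:
Reachable = {0,4}
  0: tau→4  [deg 1]
  4: a→0  tau→0  [deg 2]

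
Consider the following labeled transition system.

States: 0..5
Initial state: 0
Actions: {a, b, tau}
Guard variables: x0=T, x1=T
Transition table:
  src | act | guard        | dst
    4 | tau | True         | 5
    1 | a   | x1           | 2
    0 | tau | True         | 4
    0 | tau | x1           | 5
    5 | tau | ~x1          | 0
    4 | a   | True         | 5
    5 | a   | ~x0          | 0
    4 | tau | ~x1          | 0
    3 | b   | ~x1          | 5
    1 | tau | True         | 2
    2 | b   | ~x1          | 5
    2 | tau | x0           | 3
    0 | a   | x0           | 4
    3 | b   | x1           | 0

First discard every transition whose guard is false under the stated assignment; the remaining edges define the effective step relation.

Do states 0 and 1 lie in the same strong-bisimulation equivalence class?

Answer: NOT BISIMILAR

Trace:
Bisimulation quotient by refinement:
  π0 = {{0,1,2,3,4,5}}
  π1 = {{0,1,4},{2},{3},{5}}
  π2 = {{0},{1},{2},{3},{4},{5}}
stable after 3 split(s): 6 block(s)
0∈{0}, 1∈{1}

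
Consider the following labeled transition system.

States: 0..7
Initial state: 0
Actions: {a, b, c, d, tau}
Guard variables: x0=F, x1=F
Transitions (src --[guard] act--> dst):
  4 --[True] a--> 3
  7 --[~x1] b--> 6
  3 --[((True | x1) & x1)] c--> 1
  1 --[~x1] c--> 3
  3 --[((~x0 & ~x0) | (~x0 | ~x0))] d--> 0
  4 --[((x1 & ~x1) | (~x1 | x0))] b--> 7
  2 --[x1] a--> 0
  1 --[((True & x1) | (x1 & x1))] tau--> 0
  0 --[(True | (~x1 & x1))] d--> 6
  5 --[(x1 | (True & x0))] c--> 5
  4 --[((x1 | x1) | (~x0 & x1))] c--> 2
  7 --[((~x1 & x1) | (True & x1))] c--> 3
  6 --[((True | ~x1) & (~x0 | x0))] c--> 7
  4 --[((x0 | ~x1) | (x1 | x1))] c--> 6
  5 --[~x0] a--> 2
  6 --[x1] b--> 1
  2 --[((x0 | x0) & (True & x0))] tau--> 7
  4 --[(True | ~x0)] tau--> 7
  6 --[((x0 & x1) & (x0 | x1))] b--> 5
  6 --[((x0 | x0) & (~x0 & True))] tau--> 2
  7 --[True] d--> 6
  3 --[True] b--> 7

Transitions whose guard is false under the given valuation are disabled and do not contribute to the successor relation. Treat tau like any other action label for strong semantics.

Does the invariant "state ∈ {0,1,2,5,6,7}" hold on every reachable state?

Answer: INVARIANT HOLDS

Trace:
Inv-set: {0,1,2,5,6,7}
Reach set: {0,6,7}
  0: safe
  6: safe
  7: safe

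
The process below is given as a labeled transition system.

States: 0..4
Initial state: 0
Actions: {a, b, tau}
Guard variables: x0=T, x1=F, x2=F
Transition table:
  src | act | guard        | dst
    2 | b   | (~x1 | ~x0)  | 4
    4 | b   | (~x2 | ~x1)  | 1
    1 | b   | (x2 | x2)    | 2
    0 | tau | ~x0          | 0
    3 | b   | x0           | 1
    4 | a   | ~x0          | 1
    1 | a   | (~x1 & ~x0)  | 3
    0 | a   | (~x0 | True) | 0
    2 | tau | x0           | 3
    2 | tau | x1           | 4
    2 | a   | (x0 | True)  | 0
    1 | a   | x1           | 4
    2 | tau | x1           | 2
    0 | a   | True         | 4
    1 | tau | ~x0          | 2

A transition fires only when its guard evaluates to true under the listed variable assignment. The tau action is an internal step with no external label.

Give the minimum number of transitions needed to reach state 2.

Answer: UNREACHABLE

Working:
BFS to 2:
  depth 0: {0}
  depth 1: {4}
  depth 2: {1}
2 never appears.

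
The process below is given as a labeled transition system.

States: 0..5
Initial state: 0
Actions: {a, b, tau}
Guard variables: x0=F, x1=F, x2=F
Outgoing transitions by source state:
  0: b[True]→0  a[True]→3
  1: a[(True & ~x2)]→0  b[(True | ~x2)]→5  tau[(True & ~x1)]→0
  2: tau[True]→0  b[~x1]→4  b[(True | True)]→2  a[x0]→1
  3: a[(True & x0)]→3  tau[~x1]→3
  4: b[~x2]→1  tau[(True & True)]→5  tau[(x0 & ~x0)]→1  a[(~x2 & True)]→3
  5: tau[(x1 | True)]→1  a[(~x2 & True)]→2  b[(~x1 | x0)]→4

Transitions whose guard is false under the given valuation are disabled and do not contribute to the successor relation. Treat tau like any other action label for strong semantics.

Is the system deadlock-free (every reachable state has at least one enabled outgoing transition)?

Reach set: {0,3}
  0: a→3  b→0  [2 exit(s)]
  3: tau→3  [1 exit(s)]

Answer: DEADLOCK-FREE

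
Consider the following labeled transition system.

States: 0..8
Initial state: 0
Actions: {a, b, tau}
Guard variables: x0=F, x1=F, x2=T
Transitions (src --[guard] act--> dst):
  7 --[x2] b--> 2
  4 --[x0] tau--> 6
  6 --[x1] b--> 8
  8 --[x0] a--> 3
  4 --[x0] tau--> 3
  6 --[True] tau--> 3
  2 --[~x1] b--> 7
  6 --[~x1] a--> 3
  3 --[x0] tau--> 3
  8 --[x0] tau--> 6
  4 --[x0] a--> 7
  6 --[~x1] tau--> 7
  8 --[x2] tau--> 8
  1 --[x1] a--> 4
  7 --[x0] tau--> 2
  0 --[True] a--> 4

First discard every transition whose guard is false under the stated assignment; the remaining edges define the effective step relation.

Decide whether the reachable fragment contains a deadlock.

Reachable = {0,4}
  0: a→4  [1 out]
  4: ∅  [deadlock]
witness 4: a

Answer: DEADLOCK at state 4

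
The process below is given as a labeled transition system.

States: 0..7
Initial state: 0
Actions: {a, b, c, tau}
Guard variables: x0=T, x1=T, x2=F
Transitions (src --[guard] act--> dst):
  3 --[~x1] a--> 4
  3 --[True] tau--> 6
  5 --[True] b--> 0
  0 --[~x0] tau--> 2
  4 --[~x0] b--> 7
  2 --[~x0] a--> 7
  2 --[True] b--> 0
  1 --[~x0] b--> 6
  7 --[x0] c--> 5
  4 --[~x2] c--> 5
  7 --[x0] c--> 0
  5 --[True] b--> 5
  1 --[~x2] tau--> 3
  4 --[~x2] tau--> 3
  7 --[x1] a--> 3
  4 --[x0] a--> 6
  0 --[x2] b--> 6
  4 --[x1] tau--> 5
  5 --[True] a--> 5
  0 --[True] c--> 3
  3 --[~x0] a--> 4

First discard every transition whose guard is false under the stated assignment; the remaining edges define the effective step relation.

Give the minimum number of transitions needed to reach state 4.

Layered search for 4:
  L0 = {0}
  L1 = {3}
  L2 = {6}
4 never appears.

Answer: UNREACHABLE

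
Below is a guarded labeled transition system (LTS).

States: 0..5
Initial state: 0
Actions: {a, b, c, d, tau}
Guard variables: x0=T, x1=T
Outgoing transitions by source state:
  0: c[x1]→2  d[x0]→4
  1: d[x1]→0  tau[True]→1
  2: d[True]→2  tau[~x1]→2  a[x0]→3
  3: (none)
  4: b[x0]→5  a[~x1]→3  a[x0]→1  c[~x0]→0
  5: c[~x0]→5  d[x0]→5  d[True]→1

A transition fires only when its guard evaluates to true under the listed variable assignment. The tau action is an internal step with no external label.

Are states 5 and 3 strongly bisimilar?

Answer: NOT BISIMILAR

Trace:
Refine partition for ~:
  round 0: {{0,1,2,3,4,5}}
  round 1: {{0},{1},{2},{3},{4},{5}}
Fixed point at round 2; 6 class(es).
class of 5: {5}; class of 3: {3}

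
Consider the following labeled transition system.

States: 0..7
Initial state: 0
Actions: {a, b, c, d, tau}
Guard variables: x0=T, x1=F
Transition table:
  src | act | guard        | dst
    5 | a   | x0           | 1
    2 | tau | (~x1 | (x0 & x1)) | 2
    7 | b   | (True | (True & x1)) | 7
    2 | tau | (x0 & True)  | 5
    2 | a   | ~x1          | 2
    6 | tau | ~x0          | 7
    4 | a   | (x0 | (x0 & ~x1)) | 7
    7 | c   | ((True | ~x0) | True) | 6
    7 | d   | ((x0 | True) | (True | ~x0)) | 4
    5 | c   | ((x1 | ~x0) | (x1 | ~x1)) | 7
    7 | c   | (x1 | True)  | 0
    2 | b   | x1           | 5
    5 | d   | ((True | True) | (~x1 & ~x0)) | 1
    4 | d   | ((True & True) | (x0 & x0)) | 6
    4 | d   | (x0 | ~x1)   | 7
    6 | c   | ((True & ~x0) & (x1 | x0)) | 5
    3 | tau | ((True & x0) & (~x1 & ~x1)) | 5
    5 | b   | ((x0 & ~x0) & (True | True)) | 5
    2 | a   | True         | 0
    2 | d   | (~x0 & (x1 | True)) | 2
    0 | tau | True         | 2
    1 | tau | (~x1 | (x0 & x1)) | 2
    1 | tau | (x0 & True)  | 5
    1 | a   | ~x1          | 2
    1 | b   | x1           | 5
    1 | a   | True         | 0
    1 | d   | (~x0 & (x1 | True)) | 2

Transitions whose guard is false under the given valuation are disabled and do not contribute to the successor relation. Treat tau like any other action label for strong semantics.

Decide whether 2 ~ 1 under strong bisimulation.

Bisimulation quotient by refinement:
  round 0: {{0,1,2,3,4,5,6,7}}
  round 1: {{0,3},{1,2},{4},{5},{6},{7}}
  round 2: {{0},{1,2},{3},{4},{5},{6},{7}}
stable after 3 split(s): 7 block(s)
2∈{1,2}, 1∈{1,2}

Answer: BISIMILAR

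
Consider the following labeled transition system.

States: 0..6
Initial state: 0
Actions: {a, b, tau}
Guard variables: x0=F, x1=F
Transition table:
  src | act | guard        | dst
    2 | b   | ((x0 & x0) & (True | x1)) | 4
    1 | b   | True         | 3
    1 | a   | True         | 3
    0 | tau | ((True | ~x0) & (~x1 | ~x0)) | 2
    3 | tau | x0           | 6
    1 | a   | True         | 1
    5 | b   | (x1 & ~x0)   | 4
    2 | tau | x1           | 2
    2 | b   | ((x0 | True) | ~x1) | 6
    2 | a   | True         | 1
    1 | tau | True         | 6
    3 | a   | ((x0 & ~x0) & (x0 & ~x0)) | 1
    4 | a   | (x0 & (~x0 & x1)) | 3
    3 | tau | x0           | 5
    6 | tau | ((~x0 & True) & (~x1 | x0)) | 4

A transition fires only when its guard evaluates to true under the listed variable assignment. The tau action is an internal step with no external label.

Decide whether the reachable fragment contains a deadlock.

R = {0,1,2,3,4,6}
  0: tau→2  [1 out]
  1: a→1  a→3  b→3  tau→6  [4 out]
  2: a→1  b→6  [2 out]
  3: ∅  [deadlock]
  4: ∅  [deadlock]
  6: tau→4  [1 out]
trace reaching 3: tau·a·b

Answer: DEADLOCK at state 3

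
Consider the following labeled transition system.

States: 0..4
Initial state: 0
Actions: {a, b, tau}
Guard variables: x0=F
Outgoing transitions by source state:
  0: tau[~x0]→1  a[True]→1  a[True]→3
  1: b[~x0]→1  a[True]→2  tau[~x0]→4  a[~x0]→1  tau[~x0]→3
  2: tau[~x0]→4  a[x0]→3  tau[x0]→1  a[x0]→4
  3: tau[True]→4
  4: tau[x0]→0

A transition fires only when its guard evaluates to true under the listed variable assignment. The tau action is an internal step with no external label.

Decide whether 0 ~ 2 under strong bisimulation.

Answer: NOT BISIMILAR

Trace:
Compute ~ classes (split until stable):
  P[0] = {{0,1,2,3,4}}
  P[1] = {{0},{1},{2,3},{4}}
stable after 2 split(s): 4 block(s)
class of 0: {0}; class of 2: {2,3}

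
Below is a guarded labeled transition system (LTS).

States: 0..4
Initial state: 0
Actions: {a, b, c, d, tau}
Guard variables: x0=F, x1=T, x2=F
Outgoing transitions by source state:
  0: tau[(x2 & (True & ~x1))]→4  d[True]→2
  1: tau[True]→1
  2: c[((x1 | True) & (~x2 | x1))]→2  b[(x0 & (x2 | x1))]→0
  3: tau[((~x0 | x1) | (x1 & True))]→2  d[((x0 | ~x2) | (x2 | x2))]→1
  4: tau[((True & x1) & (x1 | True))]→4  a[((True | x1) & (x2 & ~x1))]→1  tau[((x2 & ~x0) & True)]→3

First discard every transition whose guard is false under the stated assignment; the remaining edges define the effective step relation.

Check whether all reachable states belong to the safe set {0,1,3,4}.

Answer: INVARIANT VIOLATED at state 2

Trace:
Allowed set {0,1,3,4}
Reach set: {0,2}
  0: safe
  2: outside
reach 2 via d — violates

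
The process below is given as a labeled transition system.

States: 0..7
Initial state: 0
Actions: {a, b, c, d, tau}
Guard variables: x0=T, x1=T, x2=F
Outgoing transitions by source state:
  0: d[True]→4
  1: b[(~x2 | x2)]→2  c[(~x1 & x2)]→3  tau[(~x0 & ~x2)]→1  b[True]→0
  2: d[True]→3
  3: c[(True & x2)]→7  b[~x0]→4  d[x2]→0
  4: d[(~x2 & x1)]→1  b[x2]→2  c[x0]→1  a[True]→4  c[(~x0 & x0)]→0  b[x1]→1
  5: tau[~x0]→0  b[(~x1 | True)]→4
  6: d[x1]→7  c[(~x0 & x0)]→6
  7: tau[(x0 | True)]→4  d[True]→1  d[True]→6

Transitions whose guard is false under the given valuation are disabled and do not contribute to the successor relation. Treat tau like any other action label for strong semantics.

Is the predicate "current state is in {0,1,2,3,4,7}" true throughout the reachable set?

Answer: INVARIANT HOLDS

Working:
Safe = {0,1,2,3,4,7}
R = {0,1,2,3,4}
  0: ✓
  1: ✓
  2: ✓
  3: ✓
  4: ✓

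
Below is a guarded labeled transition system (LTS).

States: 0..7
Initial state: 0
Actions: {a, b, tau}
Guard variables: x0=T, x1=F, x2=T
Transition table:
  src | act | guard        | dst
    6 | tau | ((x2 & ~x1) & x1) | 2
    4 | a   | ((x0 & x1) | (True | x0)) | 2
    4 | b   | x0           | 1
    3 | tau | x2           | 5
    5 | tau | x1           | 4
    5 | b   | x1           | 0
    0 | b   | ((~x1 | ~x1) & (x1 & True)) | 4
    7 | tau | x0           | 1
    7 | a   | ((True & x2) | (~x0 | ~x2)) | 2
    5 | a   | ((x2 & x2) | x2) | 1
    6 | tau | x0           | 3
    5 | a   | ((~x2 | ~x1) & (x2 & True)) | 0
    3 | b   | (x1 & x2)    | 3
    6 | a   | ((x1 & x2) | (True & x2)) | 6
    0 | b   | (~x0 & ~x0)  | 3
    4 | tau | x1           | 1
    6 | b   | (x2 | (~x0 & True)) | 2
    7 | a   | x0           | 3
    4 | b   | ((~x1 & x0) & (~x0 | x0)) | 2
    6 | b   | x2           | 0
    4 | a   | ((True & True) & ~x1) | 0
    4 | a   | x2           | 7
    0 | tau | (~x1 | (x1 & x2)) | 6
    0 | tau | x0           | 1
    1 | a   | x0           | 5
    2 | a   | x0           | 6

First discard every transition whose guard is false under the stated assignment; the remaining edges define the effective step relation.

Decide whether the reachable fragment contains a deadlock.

Answer: DEADLOCK-FREE

Working:
Reach set: {0,1,2,3,5,6}
  0: tau→1  tau→6  [2 exit(s)]
  1: a→5  [1 exit(s)]
  2: a→6  [1 exit(s)]
  3: tau→5  [1 exit(s)]
  5: a→0  a→1  [2 exit(s)]
  6: a→6  b→0  b→2  tau→3  [4 exit(s)]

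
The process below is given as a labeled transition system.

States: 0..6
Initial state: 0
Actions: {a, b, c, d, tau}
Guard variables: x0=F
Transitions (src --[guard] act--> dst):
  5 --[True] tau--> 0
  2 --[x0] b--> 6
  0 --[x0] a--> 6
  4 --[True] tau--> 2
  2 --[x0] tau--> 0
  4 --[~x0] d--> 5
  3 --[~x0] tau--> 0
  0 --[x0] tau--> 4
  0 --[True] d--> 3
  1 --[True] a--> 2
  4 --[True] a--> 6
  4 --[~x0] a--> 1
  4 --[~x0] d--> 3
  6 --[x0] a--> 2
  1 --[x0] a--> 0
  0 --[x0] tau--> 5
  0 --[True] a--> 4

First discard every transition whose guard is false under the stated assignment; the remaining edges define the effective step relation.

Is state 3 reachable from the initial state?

After dropping false guards: 10 live edges.
depth 0: {0}
depth 1: {3,4}  now seen {0,3,4}
depth 2: {1,2,5,6}  now seen {0,1,2,3,4,5,6}
R = {0,1,2,3,4,5,6}
witness 3: d

Answer: REACHABLE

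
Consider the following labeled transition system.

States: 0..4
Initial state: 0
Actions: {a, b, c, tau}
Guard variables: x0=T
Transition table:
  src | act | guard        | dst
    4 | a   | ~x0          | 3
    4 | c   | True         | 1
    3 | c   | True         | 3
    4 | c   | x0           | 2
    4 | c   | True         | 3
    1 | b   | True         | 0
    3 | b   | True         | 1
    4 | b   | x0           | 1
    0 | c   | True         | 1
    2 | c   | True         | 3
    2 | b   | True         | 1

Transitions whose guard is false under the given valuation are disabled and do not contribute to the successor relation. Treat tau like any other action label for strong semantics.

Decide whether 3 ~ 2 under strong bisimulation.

Compute ~ classes (split until stable):
  round 0: {{0,1,2,3,4}}
  round 1: {{0},{1},{2,3,4}}
  round 2: {{0},{1},{2,3},{4}}
stable after 3 split(s): 4 block(s)
3∈{2,3}, 2∈{2,3}

Answer: BISIMILAR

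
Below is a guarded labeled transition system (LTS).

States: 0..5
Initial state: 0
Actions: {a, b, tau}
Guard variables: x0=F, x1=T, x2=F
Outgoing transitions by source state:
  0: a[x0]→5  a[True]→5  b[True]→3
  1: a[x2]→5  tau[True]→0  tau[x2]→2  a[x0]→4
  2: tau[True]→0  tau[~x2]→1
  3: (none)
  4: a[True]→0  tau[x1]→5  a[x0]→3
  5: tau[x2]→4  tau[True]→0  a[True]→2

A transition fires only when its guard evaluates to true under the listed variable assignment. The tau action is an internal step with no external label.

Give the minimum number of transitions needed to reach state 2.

Answer: 2

Working:
BFS to 2:
  L0 = {0}
  L1 = {3,5}
  L2 = {2}
depth(2)=2, e.g. a·a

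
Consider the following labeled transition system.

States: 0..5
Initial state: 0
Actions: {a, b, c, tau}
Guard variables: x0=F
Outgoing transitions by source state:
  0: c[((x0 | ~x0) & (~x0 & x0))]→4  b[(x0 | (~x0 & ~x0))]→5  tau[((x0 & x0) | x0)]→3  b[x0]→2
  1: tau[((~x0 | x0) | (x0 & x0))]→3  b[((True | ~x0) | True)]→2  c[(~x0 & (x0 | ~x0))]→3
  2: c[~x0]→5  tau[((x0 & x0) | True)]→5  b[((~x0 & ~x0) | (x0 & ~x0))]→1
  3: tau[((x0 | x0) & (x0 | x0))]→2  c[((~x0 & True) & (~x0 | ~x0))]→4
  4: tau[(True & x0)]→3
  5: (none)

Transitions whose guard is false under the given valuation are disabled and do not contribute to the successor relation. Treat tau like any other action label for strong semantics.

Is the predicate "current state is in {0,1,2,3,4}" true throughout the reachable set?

Answer: INVARIANT VIOLATED at state 5

Trace:
Safe = {0,1,2,3,4}
Reach set: {0,5}
  0: safe
  5: VIOLATES
witness against invariant: b → 5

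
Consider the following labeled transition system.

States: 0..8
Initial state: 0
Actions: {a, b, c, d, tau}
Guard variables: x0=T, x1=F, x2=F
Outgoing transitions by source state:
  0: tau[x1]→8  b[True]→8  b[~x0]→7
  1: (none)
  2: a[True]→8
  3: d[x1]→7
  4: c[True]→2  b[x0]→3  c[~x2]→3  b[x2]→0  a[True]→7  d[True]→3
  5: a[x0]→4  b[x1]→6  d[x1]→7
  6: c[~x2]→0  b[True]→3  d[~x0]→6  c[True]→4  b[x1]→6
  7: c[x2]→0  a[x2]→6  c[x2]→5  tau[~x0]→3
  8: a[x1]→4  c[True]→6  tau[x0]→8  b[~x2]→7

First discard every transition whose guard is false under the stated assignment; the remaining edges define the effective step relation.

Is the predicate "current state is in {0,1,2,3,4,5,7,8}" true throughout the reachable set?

Answer: INVARIANT VIOLATED at state 6

Trace:
Inv-set: {0,1,2,3,4,5,7,8}
R = {0,2,3,4,6,7,8}
  0: ✓
  2: ✓
  3: ✓
  4: ✓
  6: ✗ unsafe
  7: ✓
  8: ✓
reach 6 via b·c — violates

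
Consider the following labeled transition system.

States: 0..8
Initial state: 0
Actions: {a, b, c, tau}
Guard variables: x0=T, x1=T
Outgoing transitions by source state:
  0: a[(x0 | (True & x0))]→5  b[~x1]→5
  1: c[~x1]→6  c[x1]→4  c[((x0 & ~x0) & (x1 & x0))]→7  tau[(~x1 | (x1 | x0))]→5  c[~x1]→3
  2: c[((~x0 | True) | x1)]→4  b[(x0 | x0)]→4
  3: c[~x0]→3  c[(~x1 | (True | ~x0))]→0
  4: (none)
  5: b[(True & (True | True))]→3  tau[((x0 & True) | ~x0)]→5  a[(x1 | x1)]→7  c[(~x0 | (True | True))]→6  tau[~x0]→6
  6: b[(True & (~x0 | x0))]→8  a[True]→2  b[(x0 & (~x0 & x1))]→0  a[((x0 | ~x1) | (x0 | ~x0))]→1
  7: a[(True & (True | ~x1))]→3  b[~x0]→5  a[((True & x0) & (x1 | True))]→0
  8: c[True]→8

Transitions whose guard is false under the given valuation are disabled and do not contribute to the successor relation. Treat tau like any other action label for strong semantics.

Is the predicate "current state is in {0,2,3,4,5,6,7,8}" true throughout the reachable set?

Answer: INVARIANT VIOLATED at state 1

Trace:
Safe = {0,2,3,4,5,6,7,8}
Reachable = {0,1,2,3,4,5,6,7,8}
  0: ok
  1: ✗ unsafe
  2: ok
  3: ok
  4: ok
  5: ok
  6: ok
  7: ok
  8: ok
reach 1 via a·c·a — violates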